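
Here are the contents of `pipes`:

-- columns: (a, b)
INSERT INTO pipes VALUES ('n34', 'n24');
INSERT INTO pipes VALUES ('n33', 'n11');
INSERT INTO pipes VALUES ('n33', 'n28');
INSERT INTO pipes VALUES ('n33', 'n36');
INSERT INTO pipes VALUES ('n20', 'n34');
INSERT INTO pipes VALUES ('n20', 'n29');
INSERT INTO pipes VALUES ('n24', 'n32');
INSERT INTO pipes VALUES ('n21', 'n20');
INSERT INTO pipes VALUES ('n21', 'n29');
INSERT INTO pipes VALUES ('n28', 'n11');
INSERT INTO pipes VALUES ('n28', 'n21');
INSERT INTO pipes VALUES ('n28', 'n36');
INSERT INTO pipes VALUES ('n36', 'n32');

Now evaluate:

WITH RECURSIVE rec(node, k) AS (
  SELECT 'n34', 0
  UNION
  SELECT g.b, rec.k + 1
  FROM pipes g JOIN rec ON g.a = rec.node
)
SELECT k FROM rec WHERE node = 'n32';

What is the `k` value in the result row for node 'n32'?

Base: (n34, k=0).
Iteration 1: edges from {n34} -> (n24, k=1).
Iteration 2: edges from {n24} -> (n32, k=2).
Iteration 3: no outgoing edges from {n32}; recursion stops.

2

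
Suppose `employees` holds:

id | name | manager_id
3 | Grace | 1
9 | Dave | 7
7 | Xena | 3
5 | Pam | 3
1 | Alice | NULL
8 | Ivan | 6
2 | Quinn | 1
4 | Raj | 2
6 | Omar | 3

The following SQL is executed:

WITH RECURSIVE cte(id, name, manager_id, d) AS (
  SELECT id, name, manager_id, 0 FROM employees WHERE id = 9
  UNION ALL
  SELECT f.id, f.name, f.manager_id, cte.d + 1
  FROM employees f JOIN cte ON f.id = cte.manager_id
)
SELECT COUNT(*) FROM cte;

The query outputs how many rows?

Base: id=9 (Dave), manager_id=7, d 0.
Iteration 1: join on id=7 -> Xena (id 7, manager_id=3, d 1).
Iteration 2: join on id=3 -> Grace (id 3, manager_id=1, d 2).
Iteration 3: join on id=1 -> Alice (id 1, manager_id=NULL, d 3).
Iteration 4: manager_id is NULL; no match; recursion stops.
Total rows emitted: 4.

4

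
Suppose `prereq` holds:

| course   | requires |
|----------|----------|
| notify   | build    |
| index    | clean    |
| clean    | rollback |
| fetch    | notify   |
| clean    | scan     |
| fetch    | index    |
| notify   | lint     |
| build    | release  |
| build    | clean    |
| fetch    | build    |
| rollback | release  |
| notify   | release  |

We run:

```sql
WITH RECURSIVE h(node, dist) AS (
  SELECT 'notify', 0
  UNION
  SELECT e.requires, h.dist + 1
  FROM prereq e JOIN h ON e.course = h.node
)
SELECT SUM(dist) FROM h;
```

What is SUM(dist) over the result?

Base: (notify, dist=0).
Iteration 1: edges from {notify} -> (build, dist=1), (lint, dist=1), (release, dist=1).
Iteration 2: edges from {build,lint,release} -> (clean, dist=2), (release, dist=2).
Iteration 3: edges from {clean,release} -> (rollback, dist=3), (scan, dist=3).
Iteration 4: edges from {rollback,scan} -> (release, dist=4).
Iteration 5: no outgoing edges from {release}; recursion stops.
SUM(dist) = 0 + 1 + 1 + 1 + 2 + 2 + 3 + 3 + 4 = 17.

17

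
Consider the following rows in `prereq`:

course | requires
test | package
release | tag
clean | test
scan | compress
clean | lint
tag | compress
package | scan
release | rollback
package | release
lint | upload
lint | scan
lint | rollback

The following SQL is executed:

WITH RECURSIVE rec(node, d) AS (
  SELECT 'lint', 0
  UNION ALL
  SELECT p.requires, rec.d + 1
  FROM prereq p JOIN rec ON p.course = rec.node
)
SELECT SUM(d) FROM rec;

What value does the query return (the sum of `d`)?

Base: (lint, d=0).
Iteration 1: edges from {lint} -> (rollback, d=1), (scan, d=1), (upload, d=1).
Iteration 2: edges from {rollback,scan,upload} -> (compress, d=2).
Iteration 3: no outgoing edges from {compress}; recursion stops.
SUM(d) = 0 + 1 + 1 + 1 + 2 = 5.

5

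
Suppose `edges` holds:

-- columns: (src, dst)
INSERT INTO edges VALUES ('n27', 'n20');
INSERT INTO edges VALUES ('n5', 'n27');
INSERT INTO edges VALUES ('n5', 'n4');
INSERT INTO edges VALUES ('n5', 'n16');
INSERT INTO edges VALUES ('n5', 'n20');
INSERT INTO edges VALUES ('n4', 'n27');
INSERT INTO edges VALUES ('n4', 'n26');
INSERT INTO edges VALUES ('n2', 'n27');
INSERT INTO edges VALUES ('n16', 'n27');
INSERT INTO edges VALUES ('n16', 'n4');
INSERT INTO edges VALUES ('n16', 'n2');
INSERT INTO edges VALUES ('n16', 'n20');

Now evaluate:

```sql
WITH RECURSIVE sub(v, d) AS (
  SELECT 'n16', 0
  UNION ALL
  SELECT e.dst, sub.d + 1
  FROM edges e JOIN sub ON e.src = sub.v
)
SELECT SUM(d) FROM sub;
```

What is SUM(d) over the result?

18

Base: (n16, d=0).
Iteration 1: edges from {n16} -> (n2, d=1), (n20, d=1), (n27, d=1), (n4, d=1).
Iteration 2: edges from {n2,n20,n27,n4} -> (n20, d=2), (n26, d=2), (n27, d=2) x2. [UNION ALL keeps all 4 new rows, including repeats]
Iteration 3: edges from {n20,n26,n27} -> (n20, d=3) x2. [UNION ALL keeps all 2 new rows, including repeats]
Iteration 4: no outgoing edges from {n20}; recursion stops.
SUM(d) = 0 + 1 + 1 + 1 + 1 + 2 + 2 + 2 + 2 + 3 + 3 = 18.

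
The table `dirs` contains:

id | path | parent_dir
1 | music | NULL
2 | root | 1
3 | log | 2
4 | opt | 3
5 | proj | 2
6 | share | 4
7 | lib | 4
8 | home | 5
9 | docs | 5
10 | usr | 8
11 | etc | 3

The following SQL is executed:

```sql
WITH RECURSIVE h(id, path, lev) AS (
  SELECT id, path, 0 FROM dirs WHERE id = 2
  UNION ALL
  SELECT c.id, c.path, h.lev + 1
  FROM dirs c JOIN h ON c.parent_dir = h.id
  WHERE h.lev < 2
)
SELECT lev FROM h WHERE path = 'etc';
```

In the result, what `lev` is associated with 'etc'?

Base: id=2 (root) at lev 0.
Iteration 1: rows with parent_dir in {2} -> log (id 3, lev 1), proj (id 5, lev 1).
Iteration 2: rows with parent_dir in {3,5} -> opt (id 4, lev 2), home (id 8, lev 2), docs (id 9, lev 2), etc (id 11, lev 2).
Iteration 3: lev < 2 fails for all current rows; recursion stops.

2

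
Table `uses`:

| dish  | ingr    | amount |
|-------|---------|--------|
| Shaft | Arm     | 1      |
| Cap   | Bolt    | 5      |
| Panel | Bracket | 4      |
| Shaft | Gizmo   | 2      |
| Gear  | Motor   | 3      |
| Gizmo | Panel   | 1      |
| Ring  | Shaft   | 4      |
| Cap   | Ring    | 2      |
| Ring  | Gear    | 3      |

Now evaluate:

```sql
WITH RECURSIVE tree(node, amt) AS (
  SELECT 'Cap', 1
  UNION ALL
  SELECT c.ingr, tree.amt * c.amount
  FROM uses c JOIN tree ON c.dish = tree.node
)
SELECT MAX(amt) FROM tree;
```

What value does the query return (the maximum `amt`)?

64

Base: (Cap, amt=1).
Iteration 1: components of {Cap} -> Bolt = 1*5 = 5, Ring = 1*2 = 2.
Iteration 2: components of {Bolt,Ring} -> Gear = 2*3 = 6, Shaft = 2*4 = 8.
Iteration 3: components of {Gear,Shaft} -> Arm = 8*1 = 8, Gizmo = 8*2 = 16, Motor = 6*3 = 18.
Iteration 4: components of {Arm,Gizmo,Motor} -> Panel = 16*1 = 16.
Iteration 5: components of {Panel} -> Bracket = 16*4 = 64.
Iteration 6: no further components; recursion stops.
amt values: 1, 2, 5, 6, 8, 18, 16, 8, 16, 64; the maximum is 64.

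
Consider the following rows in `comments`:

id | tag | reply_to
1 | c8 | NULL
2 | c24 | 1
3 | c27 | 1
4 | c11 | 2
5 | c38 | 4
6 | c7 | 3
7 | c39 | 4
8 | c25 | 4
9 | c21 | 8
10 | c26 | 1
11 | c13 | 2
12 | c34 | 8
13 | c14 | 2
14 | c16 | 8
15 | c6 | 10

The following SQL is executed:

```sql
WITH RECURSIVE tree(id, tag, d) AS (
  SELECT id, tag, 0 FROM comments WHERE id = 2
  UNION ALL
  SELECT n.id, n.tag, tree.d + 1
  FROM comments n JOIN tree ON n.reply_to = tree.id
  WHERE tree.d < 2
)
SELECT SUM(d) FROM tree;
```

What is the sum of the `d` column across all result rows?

Base: id=2 (c24) at d 0.
Iteration 1: rows with reply_to in {2} -> c11 (id 4, d 1), c13 (id 11, d 1), c14 (id 13, d 1).
Iteration 2: rows with reply_to in {4,11,13} -> c38 (id 5, d 2), c39 (id 7, d 2), c25 (id 8, d 2).
Iteration 3: d < 2 fails for all current rows; recursion stops.
SUM(d) = 0 + 1 + 1 + 1 + 2 + 2 + 2 = 9.

9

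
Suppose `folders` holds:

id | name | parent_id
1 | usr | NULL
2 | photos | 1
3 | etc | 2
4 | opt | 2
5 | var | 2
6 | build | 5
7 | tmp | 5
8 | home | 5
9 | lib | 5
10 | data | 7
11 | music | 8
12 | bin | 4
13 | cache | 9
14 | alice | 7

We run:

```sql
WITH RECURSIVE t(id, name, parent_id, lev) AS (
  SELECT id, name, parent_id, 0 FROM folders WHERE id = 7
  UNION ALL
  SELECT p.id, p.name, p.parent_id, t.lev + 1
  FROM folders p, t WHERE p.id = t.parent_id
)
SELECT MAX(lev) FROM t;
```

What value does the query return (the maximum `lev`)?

3

Base: id=7 (tmp), parent_id=5, lev 0.
Iteration 1: join on id=5 -> var (id 5, parent_id=2, lev 1).
Iteration 2: join on id=2 -> photos (id 2, parent_id=1, lev 2).
Iteration 3: join on id=1 -> usr (id 1, parent_id=NULL, lev 3).
Iteration 4: parent_id is NULL; no match; recursion stops.
lev values: 0, 1, 2, 3; the maximum is 3.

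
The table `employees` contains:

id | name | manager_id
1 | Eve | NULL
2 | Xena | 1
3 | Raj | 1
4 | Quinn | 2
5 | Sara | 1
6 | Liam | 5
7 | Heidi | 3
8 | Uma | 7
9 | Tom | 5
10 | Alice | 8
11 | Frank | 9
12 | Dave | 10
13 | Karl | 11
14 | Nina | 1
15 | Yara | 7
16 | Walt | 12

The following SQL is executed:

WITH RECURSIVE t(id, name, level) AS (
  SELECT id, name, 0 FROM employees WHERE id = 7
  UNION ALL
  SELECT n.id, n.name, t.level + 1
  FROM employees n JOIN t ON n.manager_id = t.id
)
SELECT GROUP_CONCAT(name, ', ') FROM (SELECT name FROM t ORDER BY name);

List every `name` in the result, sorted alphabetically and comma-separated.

Base: id=7 (Heidi) at level 0.
Iteration 1: rows with manager_id in {7} -> Uma (id 8, level 1), Yara (id 15, level 1).
Iteration 2: rows with manager_id in {8,15} -> Alice (id 10, level 2).
Iteration 3: rows with manager_id in {10} -> Dave (id 12, level 3).
Iteration 4: rows with manager_id in {12} -> Walt (id 16, level 4).
Iteration 5: no rows with manager_id in {16}; recursion stops.

Alice, Dave, Heidi, Uma, Walt, Yara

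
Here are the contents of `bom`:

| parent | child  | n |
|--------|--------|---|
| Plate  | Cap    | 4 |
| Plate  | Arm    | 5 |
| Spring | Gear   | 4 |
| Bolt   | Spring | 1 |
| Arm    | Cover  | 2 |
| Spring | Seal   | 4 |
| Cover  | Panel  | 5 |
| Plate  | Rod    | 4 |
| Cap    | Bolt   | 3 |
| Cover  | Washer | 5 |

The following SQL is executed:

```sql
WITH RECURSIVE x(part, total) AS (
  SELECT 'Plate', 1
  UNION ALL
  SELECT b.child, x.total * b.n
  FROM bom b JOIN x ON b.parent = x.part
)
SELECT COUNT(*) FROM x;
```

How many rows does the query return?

Base: (Plate, total=1).
Iteration 1: components of {Plate} -> Arm = 1*5 = 5, Cap = 1*4 = 4, Rod = 1*4 = 4.
Iteration 2: components of {Arm,Cap,Rod} -> Bolt = 4*3 = 12, Cover = 5*2 = 10.
Iteration 3: components of {Bolt,Cover} -> Panel = 10*5 = 50, Spring = 12*1 = 12, Washer = 10*5 = 50.
Iteration 4: components of {Panel,Spring,Washer} -> Gear = 12*4 = 48, Seal = 12*4 = 48.
Iteration 5: no further components; recursion stops.
Total rows emitted: 11.

11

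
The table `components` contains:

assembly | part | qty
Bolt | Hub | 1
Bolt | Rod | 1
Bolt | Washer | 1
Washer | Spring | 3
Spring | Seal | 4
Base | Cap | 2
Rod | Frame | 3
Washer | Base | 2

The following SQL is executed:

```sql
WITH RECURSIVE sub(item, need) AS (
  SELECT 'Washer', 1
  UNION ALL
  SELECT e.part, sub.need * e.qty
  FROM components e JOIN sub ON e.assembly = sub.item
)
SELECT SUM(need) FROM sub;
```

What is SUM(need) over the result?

22

Base: (Washer, need=1).
Iteration 1: components of {Washer} -> Base = 1*2 = 2, Spring = 1*3 = 3.
Iteration 2: components of {Base,Spring} -> Cap = 2*2 = 4, Seal = 3*4 = 12.
Iteration 3: no further components; recursion stops.
SUM(need) = 1 + 2 + 3 + 4 + 12 = 22.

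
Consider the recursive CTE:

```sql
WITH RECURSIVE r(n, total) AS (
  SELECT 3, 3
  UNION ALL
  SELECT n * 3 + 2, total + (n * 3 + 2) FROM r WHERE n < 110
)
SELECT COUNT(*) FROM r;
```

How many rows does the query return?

Base: n=3, total=3.
Iteration 1: 3 < 110 holds -> n = 3 * 3 + 2 = 11, total = 3 + 11 = 14.
Iteration 2: 11 < 110 holds -> n = 11 * 3 + 2 = 35, total = 14 + 35 = 49.
Iteration 3: 35 < 110 holds -> n = 35 * 3 + 2 = 107, total = 49 + 107 = 156.
Iteration 4: 107 < 110 holds -> n = 107 * 3 + 2 = 323, total = 156 + 323 = 479.
Iteration 5: 323 < 110 fails; recursion stops.
Total rows emitted: 5.

5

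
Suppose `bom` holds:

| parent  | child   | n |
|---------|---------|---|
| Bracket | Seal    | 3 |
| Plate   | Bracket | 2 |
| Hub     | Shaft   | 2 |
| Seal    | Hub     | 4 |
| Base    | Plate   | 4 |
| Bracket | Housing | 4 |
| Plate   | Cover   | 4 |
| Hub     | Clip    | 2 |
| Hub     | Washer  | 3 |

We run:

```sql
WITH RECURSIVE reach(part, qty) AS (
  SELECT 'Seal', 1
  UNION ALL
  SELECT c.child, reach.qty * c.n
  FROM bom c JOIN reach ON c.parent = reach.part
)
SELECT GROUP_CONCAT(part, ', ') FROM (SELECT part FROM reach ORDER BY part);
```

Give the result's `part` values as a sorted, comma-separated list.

Clip, Hub, Seal, Shaft, Washer

Base: (Seal, qty=1).
Iteration 1: components of {Seal} -> Hub = 1*4 = 4.
Iteration 2: components of {Hub} -> Clip = 4*2 = 8, Shaft = 4*2 = 8, Washer = 4*3 = 12.
Iteration 3: no further components; recursion stops.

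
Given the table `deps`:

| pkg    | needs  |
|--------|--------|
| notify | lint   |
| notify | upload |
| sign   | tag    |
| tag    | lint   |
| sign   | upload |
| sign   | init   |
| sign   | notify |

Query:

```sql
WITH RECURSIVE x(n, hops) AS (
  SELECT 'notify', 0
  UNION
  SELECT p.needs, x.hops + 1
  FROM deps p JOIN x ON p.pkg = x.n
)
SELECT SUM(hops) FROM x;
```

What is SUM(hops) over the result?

2

Base: (notify, hops=0).
Iteration 1: edges from {notify} -> (lint, hops=1), (upload, hops=1).
Iteration 2: no outgoing edges from {lint,upload}; recursion stops.
SUM(hops) = 0 + 1 + 1 = 2.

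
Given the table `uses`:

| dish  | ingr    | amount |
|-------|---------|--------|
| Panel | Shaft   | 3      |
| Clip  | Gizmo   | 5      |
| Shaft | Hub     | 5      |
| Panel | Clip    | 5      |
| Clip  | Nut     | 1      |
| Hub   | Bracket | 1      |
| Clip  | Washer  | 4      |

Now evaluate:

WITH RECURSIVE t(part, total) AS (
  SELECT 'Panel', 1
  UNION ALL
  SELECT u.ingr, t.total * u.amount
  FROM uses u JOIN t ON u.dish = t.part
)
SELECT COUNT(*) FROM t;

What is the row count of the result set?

Base: (Panel, total=1).
Iteration 1: components of {Panel} -> Clip = 1*5 = 5, Shaft = 1*3 = 3.
Iteration 2: components of {Clip,Shaft} -> Gizmo = 5*5 = 25, Hub = 3*5 = 15, Nut = 5*1 = 5, Washer = 5*4 = 20.
Iteration 3: components of {Gizmo,Hub,Nut,Washer} -> Bracket = 15*1 = 15.
Iteration 4: no further components; recursion stops.
Total rows emitted: 8.

8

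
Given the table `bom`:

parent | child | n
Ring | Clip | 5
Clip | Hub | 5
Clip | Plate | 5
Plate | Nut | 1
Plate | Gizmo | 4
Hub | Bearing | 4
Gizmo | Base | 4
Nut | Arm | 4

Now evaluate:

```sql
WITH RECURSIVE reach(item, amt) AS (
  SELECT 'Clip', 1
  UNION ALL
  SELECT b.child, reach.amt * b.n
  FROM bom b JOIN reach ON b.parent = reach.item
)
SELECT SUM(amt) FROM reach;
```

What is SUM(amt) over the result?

156

Base: (Clip, amt=1).
Iteration 1: components of {Clip} -> Hub = 1*5 = 5, Plate = 1*5 = 5.
Iteration 2: components of {Hub,Plate} -> Bearing = 5*4 = 20, Gizmo = 5*4 = 20, Nut = 5*1 = 5.
Iteration 3: components of {Bearing,Gizmo,Nut} -> Arm = 5*4 = 20, Base = 20*4 = 80.
Iteration 4: no further components; recursion stops.
SUM(amt) = 1 + 5 + 5 + 20 + 5 + 20 + 20 + 80 = 156.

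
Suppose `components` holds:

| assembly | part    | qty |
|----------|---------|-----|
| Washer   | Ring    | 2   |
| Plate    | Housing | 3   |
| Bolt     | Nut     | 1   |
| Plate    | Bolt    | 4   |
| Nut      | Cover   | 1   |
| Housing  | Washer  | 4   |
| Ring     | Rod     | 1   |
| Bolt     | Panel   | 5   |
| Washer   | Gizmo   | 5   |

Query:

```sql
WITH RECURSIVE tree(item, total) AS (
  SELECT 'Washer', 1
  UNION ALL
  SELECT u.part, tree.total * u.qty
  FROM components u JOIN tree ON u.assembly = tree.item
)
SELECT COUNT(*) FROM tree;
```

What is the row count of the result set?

4

Base: (Washer, total=1).
Iteration 1: components of {Washer} -> Gizmo = 1*5 = 5, Ring = 1*2 = 2.
Iteration 2: components of {Gizmo,Ring} -> Rod = 2*1 = 2.
Iteration 3: no further components; recursion stops.
Total rows emitted: 4.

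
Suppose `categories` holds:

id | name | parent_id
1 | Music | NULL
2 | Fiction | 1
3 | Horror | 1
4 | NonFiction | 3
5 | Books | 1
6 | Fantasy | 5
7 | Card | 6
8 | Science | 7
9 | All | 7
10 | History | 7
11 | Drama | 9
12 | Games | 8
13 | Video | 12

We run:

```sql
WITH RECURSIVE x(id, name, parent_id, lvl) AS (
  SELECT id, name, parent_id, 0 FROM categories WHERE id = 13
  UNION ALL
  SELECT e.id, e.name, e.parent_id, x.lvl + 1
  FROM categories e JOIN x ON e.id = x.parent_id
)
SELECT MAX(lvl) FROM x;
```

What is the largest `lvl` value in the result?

6

Base: id=13 (Video), parent_id=12, lvl 0.
Iteration 1: join on id=12 -> Games (id 12, parent_id=8, lvl 1).
Iteration 2: join on id=8 -> Science (id 8, parent_id=7, lvl 2).
Iteration 3: join on id=7 -> Card (id 7, parent_id=6, lvl 3).
Iteration 4: join on id=6 -> Fantasy (id 6, parent_id=5, lvl 4).
Iteration 5: join on id=5 -> Books (id 5, parent_id=1, lvl 5).
Iteration 6: join on id=1 -> Music (id 1, parent_id=NULL, lvl 6).
Iteration 7: parent_id is NULL; no match; recursion stops.
lvl values: 0, 1, 2, 3, 4, 5, 6; the maximum is 6.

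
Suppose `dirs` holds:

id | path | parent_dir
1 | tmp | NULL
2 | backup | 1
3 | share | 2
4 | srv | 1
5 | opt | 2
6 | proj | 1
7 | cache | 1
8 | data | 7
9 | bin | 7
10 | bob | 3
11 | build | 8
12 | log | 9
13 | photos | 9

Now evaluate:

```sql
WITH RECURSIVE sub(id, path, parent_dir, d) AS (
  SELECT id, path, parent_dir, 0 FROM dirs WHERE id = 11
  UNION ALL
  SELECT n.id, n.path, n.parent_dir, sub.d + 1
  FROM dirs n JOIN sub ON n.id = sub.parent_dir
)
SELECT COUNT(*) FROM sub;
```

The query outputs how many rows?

Base: id=11 (build), parent_dir=8, d 0.
Iteration 1: join on id=8 -> data (id 8, parent_dir=7, d 1).
Iteration 2: join on id=7 -> cache (id 7, parent_dir=1, d 2).
Iteration 3: join on id=1 -> tmp (id 1, parent_dir=NULL, d 3).
Iteration 4: parent_dir is NULL; no match; recursion stops.
Total rows emitted: 4.

4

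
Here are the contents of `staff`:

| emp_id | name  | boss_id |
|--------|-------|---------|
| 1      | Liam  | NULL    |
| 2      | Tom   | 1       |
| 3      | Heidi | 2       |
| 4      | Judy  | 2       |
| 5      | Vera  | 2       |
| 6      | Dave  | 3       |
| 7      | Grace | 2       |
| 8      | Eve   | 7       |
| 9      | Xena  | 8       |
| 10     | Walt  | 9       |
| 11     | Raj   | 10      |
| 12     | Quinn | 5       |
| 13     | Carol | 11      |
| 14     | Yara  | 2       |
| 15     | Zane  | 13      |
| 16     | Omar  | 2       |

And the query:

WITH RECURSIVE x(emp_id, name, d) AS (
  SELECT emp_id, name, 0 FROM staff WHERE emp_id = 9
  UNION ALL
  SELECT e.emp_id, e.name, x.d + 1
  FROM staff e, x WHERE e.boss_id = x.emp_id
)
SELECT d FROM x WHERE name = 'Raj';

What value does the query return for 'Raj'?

Base: emp_id=9 (Xena) at d 0.
Iteration 1: rows with boss_id in {9} -> Walt (id 10, d 1).
Iteration 2: rows with boss_id in {10} -> Raj (id 11, d 2).
Iteration 3: rows with boss_id in {11} -> Carol (id 13, d 3).
Iteration 4: rows with boss_id in {13} -> Zane (id 15, d 4).
Iteration 5: no rows with boss_id in {15}; recursion stops.

2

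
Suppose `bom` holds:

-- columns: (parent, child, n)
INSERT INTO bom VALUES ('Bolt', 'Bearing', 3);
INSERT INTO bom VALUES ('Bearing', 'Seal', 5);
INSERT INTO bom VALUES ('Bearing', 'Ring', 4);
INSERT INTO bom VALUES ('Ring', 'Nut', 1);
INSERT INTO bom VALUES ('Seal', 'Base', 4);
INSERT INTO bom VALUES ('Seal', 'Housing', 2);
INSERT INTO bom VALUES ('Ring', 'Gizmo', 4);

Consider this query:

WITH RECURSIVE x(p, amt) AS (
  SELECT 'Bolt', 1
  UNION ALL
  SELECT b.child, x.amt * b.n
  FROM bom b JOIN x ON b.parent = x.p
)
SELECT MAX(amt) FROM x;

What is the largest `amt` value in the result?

60

Base: (Bolt, amt=1).
Iteration 1: components of {Bolt} -> Bearing = 1*3 = 3.
Iteration 2: components of {Bearing} -> Ring = 3*4 = 12, Seal = 3*5 = 15.
Iteration 3: components of {Ring,Seal} -> Base = 15*4 = 60, Gizmo = 12*4 = 48, Housing = 15*2 = 30, Nut = 12*1 = 12.
Iteration 4: no further components; recursion stops.
amt values: 1, 3, 15, 12, 60, 30, 12, 48; the maximum is 60.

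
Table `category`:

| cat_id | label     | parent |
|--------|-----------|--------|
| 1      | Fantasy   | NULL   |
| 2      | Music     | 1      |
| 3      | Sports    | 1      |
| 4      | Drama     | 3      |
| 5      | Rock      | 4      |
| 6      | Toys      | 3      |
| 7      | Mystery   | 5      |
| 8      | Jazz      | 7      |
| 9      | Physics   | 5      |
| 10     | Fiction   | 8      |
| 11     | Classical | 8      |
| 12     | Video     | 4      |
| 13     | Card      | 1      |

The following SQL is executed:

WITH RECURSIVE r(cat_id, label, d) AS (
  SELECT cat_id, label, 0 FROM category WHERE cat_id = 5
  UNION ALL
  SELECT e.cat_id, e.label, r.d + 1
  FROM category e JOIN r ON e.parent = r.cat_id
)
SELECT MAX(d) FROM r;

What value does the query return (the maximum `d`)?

Base: cat_id=5 (Rock) at d 0.
Iteration 1: rows with parent in {5} -> Mystery (id 7, d 1), Physics (id 9, d 1).
Iteration 2: rows with parent in {7,9} -> Jazz (id 8, d 2).
Iteration 3: rows with parent in {8} -> Fiction (id 10, d 3), Classical (id 11, d 3).
Iteration 4: no rows with parent in {10,11}; recursion stops.
d values: 0, 1, 1, 2, 3, 3; the maximum is 3.

3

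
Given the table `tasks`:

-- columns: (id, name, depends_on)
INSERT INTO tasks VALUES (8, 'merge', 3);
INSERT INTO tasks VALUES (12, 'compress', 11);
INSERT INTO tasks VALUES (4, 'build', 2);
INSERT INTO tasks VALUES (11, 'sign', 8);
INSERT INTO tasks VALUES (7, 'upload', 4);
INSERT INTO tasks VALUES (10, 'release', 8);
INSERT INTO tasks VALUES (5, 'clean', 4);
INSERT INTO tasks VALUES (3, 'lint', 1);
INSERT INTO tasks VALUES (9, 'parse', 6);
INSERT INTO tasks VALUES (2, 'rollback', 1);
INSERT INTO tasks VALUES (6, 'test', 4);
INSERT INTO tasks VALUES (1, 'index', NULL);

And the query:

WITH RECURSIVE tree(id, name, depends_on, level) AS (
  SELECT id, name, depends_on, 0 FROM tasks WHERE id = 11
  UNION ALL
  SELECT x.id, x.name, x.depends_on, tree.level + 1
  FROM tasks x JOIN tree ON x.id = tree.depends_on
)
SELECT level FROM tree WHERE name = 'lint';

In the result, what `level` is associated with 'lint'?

2

Base: id=11 (sign), depends_on=8, level 0.
Iteration 1: join on id=8 -> merge (id 8, depends_on=3, level 1).
Iteration 2: join on id=3 -> lint (id 3, depends_on=1, level 2).
Iteration 3: join on id=1 -> index (id 1, depends_on=NULL, level 3).
Iteration 4: depends_on is NULL; no match; recursion stops.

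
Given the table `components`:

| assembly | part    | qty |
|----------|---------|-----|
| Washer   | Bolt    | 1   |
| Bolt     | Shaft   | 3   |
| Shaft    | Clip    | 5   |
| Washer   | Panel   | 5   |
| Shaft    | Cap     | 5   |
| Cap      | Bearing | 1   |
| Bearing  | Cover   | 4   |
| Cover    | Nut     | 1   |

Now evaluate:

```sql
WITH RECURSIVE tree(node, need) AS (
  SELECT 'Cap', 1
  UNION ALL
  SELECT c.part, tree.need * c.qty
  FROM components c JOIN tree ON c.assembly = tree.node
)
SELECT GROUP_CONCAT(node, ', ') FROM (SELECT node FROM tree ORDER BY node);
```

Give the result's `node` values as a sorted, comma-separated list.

Base: (Cap, need=1).
Iteration 1: components of {Cap} -> Bearing = 1*1 = 1.
Iteration 2: components of {Bearing} -> Cover = 1*4 = 4.
Iteration 3: components of {Cover} -> Nut = 4*1 = 4.
Iteration 4: no further components; recursion stops.

Bearing, Cap, Cover, Nut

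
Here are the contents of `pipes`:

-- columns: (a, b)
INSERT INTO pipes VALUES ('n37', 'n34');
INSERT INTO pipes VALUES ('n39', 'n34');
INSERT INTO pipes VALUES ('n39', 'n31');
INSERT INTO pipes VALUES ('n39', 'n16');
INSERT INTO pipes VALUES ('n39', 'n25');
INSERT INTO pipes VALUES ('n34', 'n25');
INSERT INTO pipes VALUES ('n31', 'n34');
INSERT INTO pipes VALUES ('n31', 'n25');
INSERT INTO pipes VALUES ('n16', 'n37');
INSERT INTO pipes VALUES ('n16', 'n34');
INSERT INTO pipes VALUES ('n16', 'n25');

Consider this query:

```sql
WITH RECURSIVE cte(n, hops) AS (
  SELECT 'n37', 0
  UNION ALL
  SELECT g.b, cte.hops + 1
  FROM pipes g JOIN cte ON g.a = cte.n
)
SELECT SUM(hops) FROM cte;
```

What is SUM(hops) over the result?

Base: (n37, hops=0).
Iteration 1: edges from {n37} -> (n34, hops=1).
Iteration 2: edges from {n34} -> (n25, hops=2).
Iteration 3: no outgoing edges from {n25}; recursion stops.
SUM(hops) = 0 + 1 + 2 = 3.

3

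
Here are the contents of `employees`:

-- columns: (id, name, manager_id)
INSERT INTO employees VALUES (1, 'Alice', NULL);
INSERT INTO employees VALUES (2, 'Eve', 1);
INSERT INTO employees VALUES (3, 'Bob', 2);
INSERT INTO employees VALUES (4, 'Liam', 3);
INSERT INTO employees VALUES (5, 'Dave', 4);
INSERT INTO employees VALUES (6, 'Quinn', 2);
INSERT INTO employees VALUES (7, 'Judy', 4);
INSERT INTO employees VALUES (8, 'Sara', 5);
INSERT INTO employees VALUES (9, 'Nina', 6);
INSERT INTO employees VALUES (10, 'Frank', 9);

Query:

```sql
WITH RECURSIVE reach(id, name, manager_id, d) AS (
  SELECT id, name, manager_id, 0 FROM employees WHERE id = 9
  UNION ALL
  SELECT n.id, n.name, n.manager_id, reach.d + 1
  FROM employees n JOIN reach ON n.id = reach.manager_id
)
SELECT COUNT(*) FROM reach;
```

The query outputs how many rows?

4

Base: id=9 (Nina), manager_id=6, d 0.
Iteration 1: join on id=6 -> Quinn (id 6, manager_id=2, d 1).
Iteration 2: join on id=2 -> Eve (id 2, manager_id=1, d 2).
Iteration 3: join on id=1 -> Alice (id 1, manager_id=NULL, d 3).
Iteration 4: manager_id is NULL; no match; recursion stops.
Total rows emitted: 4.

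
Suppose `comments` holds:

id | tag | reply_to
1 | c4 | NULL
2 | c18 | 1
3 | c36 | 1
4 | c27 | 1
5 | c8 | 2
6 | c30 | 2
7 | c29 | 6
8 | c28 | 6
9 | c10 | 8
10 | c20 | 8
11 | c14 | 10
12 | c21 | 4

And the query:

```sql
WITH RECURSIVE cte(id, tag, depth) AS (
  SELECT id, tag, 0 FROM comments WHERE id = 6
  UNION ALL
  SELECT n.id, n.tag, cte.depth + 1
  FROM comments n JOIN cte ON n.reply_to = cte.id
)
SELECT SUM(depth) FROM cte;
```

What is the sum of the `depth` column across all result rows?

9

Base: id=6 (c30) at depth 0.
Iteration 1: rows with reply_to in {6} -> c29 (id 7, depth 1), c28 (id 8, depth 1).
Iteration 2: rows with reply_to in {7,8} -> c10 (id 9, depth 2), c20 (id 10, depth 2).
Iteration 3: rows with reply_to in {9,10} -> c14 (id 11, depth 3).
Iteration 4: no rows with reply_to in {11}; recursion stops.
SUM(depth) = 0 + 1 + 1 + 2 + 2 + 3 = 9.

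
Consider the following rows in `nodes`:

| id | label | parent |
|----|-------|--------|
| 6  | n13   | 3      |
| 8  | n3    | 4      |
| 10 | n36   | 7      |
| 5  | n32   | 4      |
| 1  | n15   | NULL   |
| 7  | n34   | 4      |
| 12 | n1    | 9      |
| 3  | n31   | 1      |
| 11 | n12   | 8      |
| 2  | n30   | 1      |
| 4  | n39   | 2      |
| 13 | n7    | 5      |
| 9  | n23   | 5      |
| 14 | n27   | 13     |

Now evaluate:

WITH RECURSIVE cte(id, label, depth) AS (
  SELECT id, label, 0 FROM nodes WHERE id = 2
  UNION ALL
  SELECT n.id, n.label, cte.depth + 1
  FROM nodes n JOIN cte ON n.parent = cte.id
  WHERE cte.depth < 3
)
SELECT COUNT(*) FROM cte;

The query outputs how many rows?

Base: id=2 (n30) at depth 0.
Iteration 1: rows with parent in {2} -> n39 (id 4, depth 1).
Iteration 2: rows with parent in {4} -> n32 (id 5, depth 2), n34 (id 7, depth 2), n3 (id 8, depth 2).
Iteration 3: rows with parent in {5,7,8} -> n23 (id 9, depth 3), n36 (id 10, depth 3), n12 (id 11, depth 3), n7 (id 13, depth 3).
Iteration 4: depth < 3 fails for all current rows; recursion stops.
Total rows emitted: 9.

9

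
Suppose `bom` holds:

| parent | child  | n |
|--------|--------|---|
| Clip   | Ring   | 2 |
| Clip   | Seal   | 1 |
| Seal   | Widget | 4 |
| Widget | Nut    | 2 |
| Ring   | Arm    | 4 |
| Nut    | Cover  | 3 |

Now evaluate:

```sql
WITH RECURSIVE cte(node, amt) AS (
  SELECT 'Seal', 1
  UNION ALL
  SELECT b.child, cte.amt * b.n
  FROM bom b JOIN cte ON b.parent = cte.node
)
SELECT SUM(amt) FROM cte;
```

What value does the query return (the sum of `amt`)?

Base: (Seal, amt=1).
Iteration 1: components of {Seal} -> Widget = 1*4 = 4.
Iteration 2: components of {Widget} -> Nut = 4*2 = 8.
Iteration 3: components of {Nut} -> Cover = 8*3 = 24.
Iteration 4: no further components; recursion stops.
SUM(amt) = 1 + 4 + 8 + 24 = 37.

37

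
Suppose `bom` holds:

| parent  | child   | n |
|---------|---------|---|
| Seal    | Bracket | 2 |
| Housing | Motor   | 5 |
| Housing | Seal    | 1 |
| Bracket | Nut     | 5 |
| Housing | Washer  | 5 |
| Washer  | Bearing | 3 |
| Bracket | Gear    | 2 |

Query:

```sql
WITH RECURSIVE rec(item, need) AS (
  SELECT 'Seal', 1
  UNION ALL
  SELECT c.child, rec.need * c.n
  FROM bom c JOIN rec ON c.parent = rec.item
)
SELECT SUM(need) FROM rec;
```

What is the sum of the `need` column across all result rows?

Base: (Seal, need=1).
Iteration 1: components of {Seal} -> Bracket = 1*2 = 2.
Iteration 2: components of {Bracket} -> Gear = 2*2 = 4, Nut = 2*5 = 10.
Iteration 3: no further components; recursion stops.
SUM(need) = 1 + 2 + 10 + 4 = 17.

17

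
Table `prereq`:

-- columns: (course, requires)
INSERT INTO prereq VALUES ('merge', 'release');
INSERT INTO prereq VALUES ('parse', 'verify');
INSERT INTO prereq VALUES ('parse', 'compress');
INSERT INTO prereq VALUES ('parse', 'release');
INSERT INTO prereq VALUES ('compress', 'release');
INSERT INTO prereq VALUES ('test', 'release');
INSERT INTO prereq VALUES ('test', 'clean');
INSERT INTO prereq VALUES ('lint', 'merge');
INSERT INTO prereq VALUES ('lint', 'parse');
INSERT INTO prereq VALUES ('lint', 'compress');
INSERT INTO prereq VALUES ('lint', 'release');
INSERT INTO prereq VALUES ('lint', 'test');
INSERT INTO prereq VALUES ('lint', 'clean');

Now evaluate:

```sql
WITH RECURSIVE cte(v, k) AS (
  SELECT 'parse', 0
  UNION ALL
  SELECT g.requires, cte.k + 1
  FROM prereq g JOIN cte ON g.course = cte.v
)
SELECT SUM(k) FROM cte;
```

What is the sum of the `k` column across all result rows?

5

Base: (parse, k=0).
Iteration 1: edges from {parse} -> (compress, k=1), (release, k=1), (verify, k=1).
Iteration 2: edges from {compress,release,verify} -> (release, k=2).
Iteration 3: no outgoing edges from {release}; recursion stops.
SUM(k) = 0 + 1 + 1 + 1 + 2 = 5.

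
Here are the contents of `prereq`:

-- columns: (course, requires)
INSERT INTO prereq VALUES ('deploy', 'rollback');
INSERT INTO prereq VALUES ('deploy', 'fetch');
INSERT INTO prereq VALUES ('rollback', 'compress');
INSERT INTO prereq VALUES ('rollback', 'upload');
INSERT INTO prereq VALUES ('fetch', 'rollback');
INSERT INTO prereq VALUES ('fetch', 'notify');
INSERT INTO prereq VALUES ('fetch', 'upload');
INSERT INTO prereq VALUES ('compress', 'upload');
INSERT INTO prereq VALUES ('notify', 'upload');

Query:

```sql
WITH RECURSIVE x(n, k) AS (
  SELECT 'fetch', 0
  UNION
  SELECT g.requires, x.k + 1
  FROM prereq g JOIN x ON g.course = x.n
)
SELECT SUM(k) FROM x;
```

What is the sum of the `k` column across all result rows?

10

Base: (fetch, k=0).
Iteration 1: edges from {fetch} -> (notify, k=1), (rollback, k=1), (upload, k=1).
Iteration 2: edges from {notify,rollback,upload} -> (compress, k=2), (upload, k=2). [UNION drops 1 duplicate row(s)]
Iteration 3: edges from {compress,upload} -> (upload, k=3).
Iteration 4: no outgoing edges from {upload}; recursion stops.
SUM(k) = 0 + 1 + 1 + 1 + 2 + 2 + 3 = 10.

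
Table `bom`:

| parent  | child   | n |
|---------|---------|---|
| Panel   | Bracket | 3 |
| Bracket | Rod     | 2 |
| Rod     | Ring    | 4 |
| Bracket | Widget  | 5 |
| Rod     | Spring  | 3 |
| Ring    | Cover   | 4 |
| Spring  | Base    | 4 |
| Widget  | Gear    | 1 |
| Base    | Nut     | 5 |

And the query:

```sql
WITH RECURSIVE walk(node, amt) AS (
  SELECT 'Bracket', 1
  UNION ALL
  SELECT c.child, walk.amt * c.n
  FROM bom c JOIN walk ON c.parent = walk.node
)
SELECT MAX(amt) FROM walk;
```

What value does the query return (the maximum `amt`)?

Base: (Bracket, amt=1).
Iteration 1: components of {Bracket} -> Rod = 1*2 = 2, Widget = 1*5 = 5.
Iteration 2: components of {Rod,Widget} -> Gear = 5*1 = 5, Ring = 2*4 = 8, Spring = 2*3 = 6.
Iteration 3: components of {Gear,Ring,Spring} -> Base = 6*4 = 24, Cover = 8*4 = 32.
Iteration 4: components of {Base,Cover} -> Nut = 24*5 = 120.
Iteration 5: no further components; recursion stops.
amt values: 1, 2, 5, 8, 6, 5, 32, 24, 120; the maximum is 120.

120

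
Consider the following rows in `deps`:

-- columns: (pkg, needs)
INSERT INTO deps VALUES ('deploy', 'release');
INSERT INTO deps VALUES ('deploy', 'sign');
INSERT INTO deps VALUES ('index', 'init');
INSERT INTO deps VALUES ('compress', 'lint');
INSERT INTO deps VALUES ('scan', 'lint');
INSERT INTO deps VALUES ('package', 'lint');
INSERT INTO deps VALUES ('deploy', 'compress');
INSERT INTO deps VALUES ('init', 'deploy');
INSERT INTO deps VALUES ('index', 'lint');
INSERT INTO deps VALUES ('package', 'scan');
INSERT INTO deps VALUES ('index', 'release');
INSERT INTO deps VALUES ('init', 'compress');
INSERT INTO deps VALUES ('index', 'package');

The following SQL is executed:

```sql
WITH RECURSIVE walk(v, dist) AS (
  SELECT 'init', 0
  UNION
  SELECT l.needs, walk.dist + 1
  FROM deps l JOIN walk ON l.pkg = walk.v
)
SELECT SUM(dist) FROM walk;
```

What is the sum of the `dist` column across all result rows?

Base: (init, dist=0).
Iteration 1: edges from {init} -> (compress, dist=1), (deploy, dist=1).
Iteration 2: edges from {compress,deploy} -> (compress, dist=2), (lint, dist=2), (release, dist=2), (sign, dist=2).
Iteration 3: edges from {compress,lint,release,sign} -> (lint, dist=3).
Iteration 4: no outgoing edges from {lint}; recursion stops.
SUM(dist) = 0 + 1 + 1 + 2 + 2 + 2 + 2 + 3 = 13.

13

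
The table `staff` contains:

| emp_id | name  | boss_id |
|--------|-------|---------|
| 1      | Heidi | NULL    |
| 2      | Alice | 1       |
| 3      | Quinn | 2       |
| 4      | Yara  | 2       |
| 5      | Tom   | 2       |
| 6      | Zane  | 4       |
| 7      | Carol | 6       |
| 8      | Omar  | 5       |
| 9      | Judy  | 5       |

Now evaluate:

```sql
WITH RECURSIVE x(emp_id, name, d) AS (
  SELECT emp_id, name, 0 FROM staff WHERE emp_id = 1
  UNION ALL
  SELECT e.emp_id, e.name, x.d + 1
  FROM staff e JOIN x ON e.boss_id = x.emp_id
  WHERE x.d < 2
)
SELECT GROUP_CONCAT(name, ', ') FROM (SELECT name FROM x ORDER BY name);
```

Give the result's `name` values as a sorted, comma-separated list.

Alice, Heidi, Quinn, Tom, Yara

Base: emp_id=1 (Heidi) at d 0.
Iteration 1: rows with boss_id in {1} -> Alice (id 2, d 1).
Iteration 2: rows with boss_id in {2} -> Quinn (id 3, d 2), Yara (id 4, d 2), Tom (id 5, d 2).
Iteration 3: d < 2 fails for all current rows; recursion stops.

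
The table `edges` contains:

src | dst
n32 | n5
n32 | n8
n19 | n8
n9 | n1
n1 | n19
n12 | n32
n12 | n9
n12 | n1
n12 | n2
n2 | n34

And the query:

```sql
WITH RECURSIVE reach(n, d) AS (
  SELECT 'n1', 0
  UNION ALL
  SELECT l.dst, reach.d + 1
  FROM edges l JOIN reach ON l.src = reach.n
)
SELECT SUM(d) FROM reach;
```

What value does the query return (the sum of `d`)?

3

Base: (n1, d=0).
Iteration 1: edges from {n1} -> (n19, d=1).
Iteration 2: edges from {n19} -> (n8, d=2).
Iteration 3: no outgoing edges from {n8}; recursion stops.
SUM(d) = 0 + 1 + 2 = 3.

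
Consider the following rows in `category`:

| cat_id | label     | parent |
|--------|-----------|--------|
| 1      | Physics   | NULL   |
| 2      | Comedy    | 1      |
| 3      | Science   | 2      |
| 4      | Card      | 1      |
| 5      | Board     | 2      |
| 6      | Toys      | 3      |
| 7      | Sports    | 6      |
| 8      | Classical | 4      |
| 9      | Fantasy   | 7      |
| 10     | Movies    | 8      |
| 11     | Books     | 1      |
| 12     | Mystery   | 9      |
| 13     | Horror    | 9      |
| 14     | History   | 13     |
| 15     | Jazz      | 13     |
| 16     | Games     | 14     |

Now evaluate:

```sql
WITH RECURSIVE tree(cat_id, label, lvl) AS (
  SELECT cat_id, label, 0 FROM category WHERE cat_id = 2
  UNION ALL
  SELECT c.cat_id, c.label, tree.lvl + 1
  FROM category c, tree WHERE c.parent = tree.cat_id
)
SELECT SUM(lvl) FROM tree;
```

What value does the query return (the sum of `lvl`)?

40

Base: cat_id=2 (Comedy) at lvl 0.
Iteration 1: rows with parent in {2} -> Science (id 3, lvl 1), Board (id 5, lvl 1).
Iteration 2: rows with parent in {3,5} -> Toys (id 6, lvl 2).
Iteration 3: rows with parent in {6} -> Sports (id 7, lvl 3).
Iteration 4: rows with parent in {7} -> Fantasy (id 9, lvl 4).
Iteration 5: rows with parent in {9} -> Mystery (id 12, lvl 5), Horror (id 13, lvl 5).
Iteration 6: rows with parent in {12,13} -> History (id 14, lvl 6), Jazz (id 15, lvl 6).
Iteration 7: rows with parent in {14,15} -> Games (id 16, lvl 7).
Iteration 8: no rows with parent in {16}; recursion stops.
SUM(lvl) = 0 + 1 + 1 + 2 + 3 + 4 + 5 + 5 + 6 + 6 + 7 = 40.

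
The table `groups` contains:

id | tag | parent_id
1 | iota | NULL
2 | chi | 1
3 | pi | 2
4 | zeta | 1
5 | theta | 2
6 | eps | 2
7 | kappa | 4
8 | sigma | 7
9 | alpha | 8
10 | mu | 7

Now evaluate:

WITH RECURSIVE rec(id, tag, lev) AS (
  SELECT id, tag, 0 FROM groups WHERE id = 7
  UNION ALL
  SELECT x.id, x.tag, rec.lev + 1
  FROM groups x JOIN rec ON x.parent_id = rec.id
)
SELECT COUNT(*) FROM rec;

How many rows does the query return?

4

Base: id=7 (kappa) at lev 0.
Iteration 1: rows with parent_id in {7} -> sigma (id 8, lev 1), mu (id 10, lev 1).
Iteration 2: rows with parent_id in {8,10} -> alpha (id 9, lev 2).
Iteration 3: no rows with parent_id in {9}; recursion stops.
Total rows emitted: 4.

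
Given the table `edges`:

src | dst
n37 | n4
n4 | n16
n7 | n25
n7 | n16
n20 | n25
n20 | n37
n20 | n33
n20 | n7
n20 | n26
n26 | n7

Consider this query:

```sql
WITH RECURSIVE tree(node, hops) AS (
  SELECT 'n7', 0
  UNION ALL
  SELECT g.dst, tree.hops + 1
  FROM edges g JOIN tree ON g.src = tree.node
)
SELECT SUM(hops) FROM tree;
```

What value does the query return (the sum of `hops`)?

2

Base: (n7, hops=0).
Iteration 1: edges from {n7} -> (n16, hops=1), (n25, hops=1).
Iteration 2: no outgoing edges from {n16,n25}; recursion stops.
SUM(hops) = 0 + 1 + 1 = 2.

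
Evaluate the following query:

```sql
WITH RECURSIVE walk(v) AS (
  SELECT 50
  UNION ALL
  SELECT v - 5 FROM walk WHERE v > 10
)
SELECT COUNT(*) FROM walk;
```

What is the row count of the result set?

Base: v=50.
Iteration 1: 50 > 10 holds -> v = 50 - 5 = 45.
Iteration 2: 45 > 10 holds -> v = 45 - 5 = 40.
Iteration 3: 40 > 10 holds -> v = 40 - 5 = 35.
Iteration 4: 35 > 10 holds -> v = 35 - 5 = 30.
Iteration 5: 30 > 10 holds -> v = 30 - 5 = 25.
Iteration 6: 25 > 10 holds -> v = 25 - 5 = 20.
Iteration 7: 20 > 10 holds -> v = 20 - 5 = 15.
Iteration 8: 15 > 10 holds -> v = 15 - 5 = 10.
Iteration 9: 10 > 10 fails; recursion stops.
Total rows emitted: 9.

9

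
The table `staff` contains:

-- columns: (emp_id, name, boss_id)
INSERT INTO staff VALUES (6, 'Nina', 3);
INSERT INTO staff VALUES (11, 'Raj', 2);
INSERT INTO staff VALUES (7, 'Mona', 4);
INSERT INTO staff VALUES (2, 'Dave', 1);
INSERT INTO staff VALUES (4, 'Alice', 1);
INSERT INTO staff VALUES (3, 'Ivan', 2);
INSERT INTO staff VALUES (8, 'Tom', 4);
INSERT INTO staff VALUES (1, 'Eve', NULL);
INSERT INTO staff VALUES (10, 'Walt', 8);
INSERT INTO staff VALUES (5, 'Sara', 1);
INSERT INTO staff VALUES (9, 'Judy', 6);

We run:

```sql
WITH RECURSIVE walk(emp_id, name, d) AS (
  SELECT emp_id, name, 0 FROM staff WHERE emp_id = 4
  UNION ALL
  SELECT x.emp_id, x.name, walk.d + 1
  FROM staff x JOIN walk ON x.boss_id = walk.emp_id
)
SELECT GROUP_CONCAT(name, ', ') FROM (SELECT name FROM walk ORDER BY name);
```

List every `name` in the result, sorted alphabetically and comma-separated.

Alice, Mona, Tom, Walt

Base: emp_id=4 (Alice) at d 0.
Iteration 1: rows with boss_id in {4} -> Mona (id 7, d 1), Tom (id 8, d 1).
Iteration 2: rows with boss_id in {7,8} -> Walt (id 10, d 2).
Iteration 3: no rows with boss_id in {10}; recursion stops.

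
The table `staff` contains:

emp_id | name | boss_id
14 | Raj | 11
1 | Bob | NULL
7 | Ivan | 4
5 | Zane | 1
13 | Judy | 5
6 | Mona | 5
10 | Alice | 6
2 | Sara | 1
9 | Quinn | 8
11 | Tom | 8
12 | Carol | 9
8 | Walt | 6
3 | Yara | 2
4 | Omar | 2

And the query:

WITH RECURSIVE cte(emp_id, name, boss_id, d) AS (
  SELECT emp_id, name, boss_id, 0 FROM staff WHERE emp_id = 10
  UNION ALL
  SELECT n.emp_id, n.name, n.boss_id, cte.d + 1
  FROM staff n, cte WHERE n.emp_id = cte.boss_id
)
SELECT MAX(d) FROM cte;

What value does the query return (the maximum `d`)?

Base: emp_id=10 (Alice), boss_id=6, d 0.
Iteration 1: join on emp_id=6 -> Mona (id 6, boss_id=5, d 1).
Iteration 2: join on emp_id=5 -> Zane (id 5, boss_id=1, d 2).
Iteration 3: join on emp_id=1 -> Bob (id 1, boss_id=NULL, d 3).
Iteration 4: boss_id is NULL; no match; recursion stops.
d values: 0, 1, 2, 3; the maximum is 3.

3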